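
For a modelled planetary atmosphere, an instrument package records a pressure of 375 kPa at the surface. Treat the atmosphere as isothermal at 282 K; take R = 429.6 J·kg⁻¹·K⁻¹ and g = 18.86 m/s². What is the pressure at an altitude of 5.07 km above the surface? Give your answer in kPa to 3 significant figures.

P ≈ 170 kPa

Scale height: H = RT/g = 429.6 × 282 / 18.86 = 6423.5 m.
Barometric formula: P = P₀ exp(−z/H).
z/H = 5070.0/6423.5 = 0.78929; exp(−0.78929) = 0.45417.
P = 375 × 0.45417 = 170.31 kPa.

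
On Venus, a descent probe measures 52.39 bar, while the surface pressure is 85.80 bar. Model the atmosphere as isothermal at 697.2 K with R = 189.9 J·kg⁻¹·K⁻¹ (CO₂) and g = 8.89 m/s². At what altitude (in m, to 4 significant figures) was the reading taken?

Scale height: H = RT/g = 189.9 × 697.2 / 8.89 = 14893 m.
Invert the barometric formula: z = H ln(P₀/P).
P₀/P = 85.80/52.39 = 1.6377; ln(1.6377) = 0.49329.
z = 14893 × 0.49329 = 7346.6 m.

z ≈ 7347 m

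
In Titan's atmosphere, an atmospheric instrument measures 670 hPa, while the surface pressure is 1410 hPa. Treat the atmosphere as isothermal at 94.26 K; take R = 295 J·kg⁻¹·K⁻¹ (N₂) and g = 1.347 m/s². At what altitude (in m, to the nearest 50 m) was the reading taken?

Scale height: H = RT/g = 295 × 94.26 / 1.347 = 20643 m.
Invert the barometric formula: z = H ln(P₀/P).
P₀/P = 1410/670 = 2.1045; ln(2.1045) = 0.74408.
z = 20643 × 0.74408 = 15360 m.

z ≈ 15350 m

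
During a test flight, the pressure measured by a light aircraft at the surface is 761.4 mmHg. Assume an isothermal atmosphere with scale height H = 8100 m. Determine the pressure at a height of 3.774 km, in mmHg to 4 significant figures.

P ≈ 477.8 mmHg

Barometric formula: P = P₀ exp(−z/H).
z/H = 3774.0/8100.0 = 0.46593; exp(−0.46593) = 0.62755.
P = 761.4 × 0.62755 = 477.82 mmHg.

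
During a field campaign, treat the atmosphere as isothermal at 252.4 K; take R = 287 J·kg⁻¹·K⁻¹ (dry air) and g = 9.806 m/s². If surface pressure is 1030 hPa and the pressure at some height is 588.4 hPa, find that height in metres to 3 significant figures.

Scale height: H = RT/g = 287 × 252.4 / 9.806 = 7387.2 m.
Invert the barometric formula: z = H ln(P₀/P).
P₀/P = 1030/588.4 = 1.7505; ln(1.7505) = 0.55990.
z = 7387.2 × 0.55990 = 4136.1 m.

z ≈ 4140 m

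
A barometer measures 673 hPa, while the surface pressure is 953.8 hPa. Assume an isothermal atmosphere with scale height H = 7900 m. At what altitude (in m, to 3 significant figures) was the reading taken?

Invert the barometric formula: z = H ln(P₀/P).
P₀/P = 953.8/673 = 1.4172; ln(1.4172) = 0.34868.
z = 7900.0 × 0.34868 = 2754.6 m.

z ≈ 2750 m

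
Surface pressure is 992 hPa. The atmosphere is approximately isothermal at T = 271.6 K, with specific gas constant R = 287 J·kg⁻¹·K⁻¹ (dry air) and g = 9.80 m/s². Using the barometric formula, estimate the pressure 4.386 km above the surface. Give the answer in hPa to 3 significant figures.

P ≈ 572 hPa

Scale height: H = RT/g = 287 × 271.6 / 9.80 = 7954.0 m.
Barometric formula: P = P₀ exp(−z/H).
z/H = 4386.0/7954.0 = 0.55142; exp(−0.55142) = 0.57613.
P = 992 × 0.57613 = 571.52 hPa.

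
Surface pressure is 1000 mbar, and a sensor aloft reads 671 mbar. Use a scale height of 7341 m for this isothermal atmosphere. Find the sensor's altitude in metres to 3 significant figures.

z ≈ 2930 m

Invert the barometric formula: z = H ln(P₀/P).
P₀/P = 1000/671 = 1.4903; ln(1.4903) = 0.39898.
z = 7341.0 × 0.39898 = 2928.9 m.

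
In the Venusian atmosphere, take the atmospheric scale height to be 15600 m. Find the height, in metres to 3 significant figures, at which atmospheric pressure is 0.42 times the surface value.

z ≈ 13500 m

Set P/P₀ = exp(−z/H) = 0.42, so z = −H ln(0.42).
−ln(0.42) = 0.86750; z = 15600 × 0.86750 = 13533 m.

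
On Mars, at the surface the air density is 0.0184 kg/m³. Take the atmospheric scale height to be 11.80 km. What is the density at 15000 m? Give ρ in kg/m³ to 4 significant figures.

In an isothermal atmosphere, density decays like pressure: ρ = ρ₀ exp(−z/H).
z/H = 15000/11800 = 1.2712; exp(−1.2712) = 0.28049.
ρ = 0.0184 × 0.28049 = 0.0051610 kg/m³.

ρ ≈ 0.005161 kg/m³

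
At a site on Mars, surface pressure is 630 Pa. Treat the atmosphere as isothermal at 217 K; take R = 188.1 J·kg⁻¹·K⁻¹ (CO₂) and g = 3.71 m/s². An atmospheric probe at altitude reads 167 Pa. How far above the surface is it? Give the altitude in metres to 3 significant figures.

Scale height: H = RT/g = 188.1 × 217 / 3.71 = 11002 m.
Invert the barometric formula: z = H ln(P₀/P).
P₀/P = 630/167 = 3.7725; ln(3.7725) = 1.3277.
z = 11002 × 1.3277 = 14607 m.

z ≈ 14600 m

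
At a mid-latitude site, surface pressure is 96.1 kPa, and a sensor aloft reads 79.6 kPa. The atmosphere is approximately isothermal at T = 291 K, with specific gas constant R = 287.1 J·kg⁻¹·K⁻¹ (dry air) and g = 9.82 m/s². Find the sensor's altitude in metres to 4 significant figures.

z ≈ 1603 m

Scale height: H = RT/g = 287.1 × 291 / 9.82 = 8507.7 m.
Invert the barometric formula: z = H ln(P₀/P).
P₀/P = 96.1/79.6 = 1.2073; ln(1.2073) = 0.18839.
z = 8507.7 × 0.18839 = 1602.8 m.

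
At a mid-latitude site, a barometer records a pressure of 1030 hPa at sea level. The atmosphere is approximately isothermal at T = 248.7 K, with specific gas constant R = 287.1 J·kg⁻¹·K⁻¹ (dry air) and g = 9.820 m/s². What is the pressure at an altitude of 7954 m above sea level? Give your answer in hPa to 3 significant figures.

Scale height: H = RT/g = 287.1 × 248.7 / 9.820 = 7271.1 m.
Barometric formula: P = P₀ exp(−z/H).
z/H = 7954.0/7271.1 = 1.0939; exp(−1.0939) = 0.33491.
P = 1030 × 0.33491 = 344.96 hPa.

P ≈ 345 hPa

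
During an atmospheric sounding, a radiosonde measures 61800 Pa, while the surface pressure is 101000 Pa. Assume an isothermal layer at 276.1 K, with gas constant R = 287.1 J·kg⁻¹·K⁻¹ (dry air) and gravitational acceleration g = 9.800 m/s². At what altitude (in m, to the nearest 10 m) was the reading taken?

z ≈ 3970 m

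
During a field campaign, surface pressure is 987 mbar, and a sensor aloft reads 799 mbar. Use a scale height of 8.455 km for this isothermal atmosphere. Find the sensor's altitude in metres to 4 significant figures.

z ≈ 1787 m

Invert the barometric formula: z = H ln(P₀/P).
P₀/P = 987/799 = 1.2353; ln(1.2353) = 0.21131.
z = 8455.0 × 0.21131 = 1786.6 m.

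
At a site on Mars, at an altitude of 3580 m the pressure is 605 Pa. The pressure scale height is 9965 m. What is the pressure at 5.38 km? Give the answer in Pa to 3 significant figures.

P ≈ 505 Pa

Between two levels, P₂ = P₁ exp(−Δz/H) with Δz = z₂ − z₁.
Δz = 5380.0 − 3580.0 = 1800.0 m; Δz/H = 1800.0/9965.0 = 0.18063.
P₂ = 605 × exp(−0.18063) = 605 × 0.83474 = 505.02 Pa.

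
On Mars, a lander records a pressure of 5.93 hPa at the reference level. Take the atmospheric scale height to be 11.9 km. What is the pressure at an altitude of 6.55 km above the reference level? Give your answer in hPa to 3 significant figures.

Barometric formula: P = P₀ exp(−z/H).
z/H = 6550.0/11900 = 0.55042; exp(−0.55042) = 0.57671.
P = 5.93 × 0.57671 = 3.4199 hPa.

P ≈ 3.42 hPa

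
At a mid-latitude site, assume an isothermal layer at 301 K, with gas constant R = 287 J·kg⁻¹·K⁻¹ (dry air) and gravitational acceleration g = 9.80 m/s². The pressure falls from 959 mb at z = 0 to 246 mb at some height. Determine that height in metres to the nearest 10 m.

z ≈ 11990 m

Scale height: H = RT/g = 287 × 301 / 9.80 = 8815.0 m.
Invert the barometric formula: z = H ln(P₀/P).
P₀/P = 959/246 = 3.8984; ln(3.8984) = 1.3606.
z = 8815.0 × 1.3606 = 11994 m.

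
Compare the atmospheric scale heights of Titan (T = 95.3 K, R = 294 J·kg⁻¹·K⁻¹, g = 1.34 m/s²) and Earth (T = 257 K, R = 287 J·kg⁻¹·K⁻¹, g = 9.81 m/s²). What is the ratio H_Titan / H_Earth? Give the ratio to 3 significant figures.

H_Titan/H_Earth ≈ 2.78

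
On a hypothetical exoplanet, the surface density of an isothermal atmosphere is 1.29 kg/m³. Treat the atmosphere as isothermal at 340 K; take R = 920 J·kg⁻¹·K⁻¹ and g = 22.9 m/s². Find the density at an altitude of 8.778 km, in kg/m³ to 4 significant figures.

Scale height: H = RT/g = 920 × 340 / 22.9 = 13659 m.
In an isothermal atmosphere, density decays like pressure: ρ = ρ₀ exp(−z/H).
z/H = 8778.0/13659 = 0.64265; exp(−0.64265) = 0.52590.
ρ = 1.29 × 0.52590 = 0.67841 kg/m³.

ρ ≈ 0.6784 kg/m³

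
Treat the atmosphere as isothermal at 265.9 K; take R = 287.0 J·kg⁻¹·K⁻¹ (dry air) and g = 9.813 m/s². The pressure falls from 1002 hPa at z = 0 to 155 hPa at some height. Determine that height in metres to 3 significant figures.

z ≈ 14500 m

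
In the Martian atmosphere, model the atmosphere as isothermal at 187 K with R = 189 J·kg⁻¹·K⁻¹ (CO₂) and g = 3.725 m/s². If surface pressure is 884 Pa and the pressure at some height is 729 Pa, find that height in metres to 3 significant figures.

z ≈ 1830 m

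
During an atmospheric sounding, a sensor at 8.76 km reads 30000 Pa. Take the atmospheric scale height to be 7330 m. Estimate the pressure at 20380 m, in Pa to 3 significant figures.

Between two levels, P₂ = P₁ exp(−Δz/H) with Δz = z₂ − z₁.
Δz = 20380 − 8760.0 = 11620 m; Δz/H = 11620/7330.0 = 1.5853.
P₂ = 30000 × exp(−1.5853) = 30000 × 0.20489 = 6146.7 Pa.

P ≈ 6150 Pa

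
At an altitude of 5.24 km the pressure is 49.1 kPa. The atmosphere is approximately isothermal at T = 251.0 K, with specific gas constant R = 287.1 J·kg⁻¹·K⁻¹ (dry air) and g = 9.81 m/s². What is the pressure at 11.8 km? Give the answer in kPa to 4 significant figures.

Scale height: H = RT/g = 287.1 × 251.0 / 9.81 = 7345.8 m.
Between two levels, P₂ = P₁ exp(−Δz/H) with Δz = z₂ − z₁.
Δz = 11800 − 5240.0 = 6560.0 m; Δz/H = 6560.0/7345.8 = 0.89303.
P₂ = 49.1 × exp(−0.89303) = 49.1 × 0.40941 = 20.102 kPa.

P ≈ 20.10 kPa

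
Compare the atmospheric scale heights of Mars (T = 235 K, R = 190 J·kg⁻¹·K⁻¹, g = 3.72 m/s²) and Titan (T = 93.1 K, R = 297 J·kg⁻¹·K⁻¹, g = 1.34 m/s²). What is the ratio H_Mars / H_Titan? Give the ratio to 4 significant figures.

H = RT/g for each body.
H_Mars = 190 × 235 / 3.72 = 12003 m.
H_Titan = 297 × 93.1 / 1.34 = 20635 m.
H_Mars/H_Titan = 12003/20635 = 0.58168.

H_Mars/H_Titan ≈ 0.5817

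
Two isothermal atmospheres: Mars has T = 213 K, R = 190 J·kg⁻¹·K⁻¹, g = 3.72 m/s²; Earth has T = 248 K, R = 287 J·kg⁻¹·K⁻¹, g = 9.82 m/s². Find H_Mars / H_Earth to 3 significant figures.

H = RT/g for each body.
H_Mars = 190 × 213 / 3.72 = 10879 m.
H_Earth = 287 × 248 / 9.82 = 7248.1 m.
H_Mars/H_Earth = 10879/7248.1 = 1.5009.

H_Mars/H_Earth ≈ 1.50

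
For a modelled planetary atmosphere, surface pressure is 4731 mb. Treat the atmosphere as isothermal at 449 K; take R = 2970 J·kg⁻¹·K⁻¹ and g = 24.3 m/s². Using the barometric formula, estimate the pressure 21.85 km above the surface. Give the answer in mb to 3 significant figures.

Scale height: H = RT/g = 2970 × 449 / 24.3 = 54878 m.
Barometric formula: P = P₀ exp(−z/H).
z/H = 21850/54878 = 0.39816; exp(−0.39816) = 0.67155.
P = 4731 × 0.67155 = 3177.1 mb.

P ≈ 3180 mb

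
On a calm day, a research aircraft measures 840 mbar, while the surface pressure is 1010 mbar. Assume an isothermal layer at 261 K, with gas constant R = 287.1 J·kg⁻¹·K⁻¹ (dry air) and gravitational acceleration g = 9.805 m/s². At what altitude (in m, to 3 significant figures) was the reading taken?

Scale height: H = RT/g = 287.1 × 261 / 9.805 = 7642.3 m.
Invert the barometric formula: z = H ln(P₀/P).
P₀/P = 1010/840 = 1.2024; ln(1.2024) = 0.18432.
z = 7642.3 × 0.18432 = 1408.6 m.

z ≈ 1410 m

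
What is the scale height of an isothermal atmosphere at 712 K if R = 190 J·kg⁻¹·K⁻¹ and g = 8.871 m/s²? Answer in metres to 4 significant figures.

H ≈ 15250 m

The scale height of an isothermal atmosphere is H = RT/g.
H = 190 × 712 / 8.871 = 135280/8.871 = 15250 m.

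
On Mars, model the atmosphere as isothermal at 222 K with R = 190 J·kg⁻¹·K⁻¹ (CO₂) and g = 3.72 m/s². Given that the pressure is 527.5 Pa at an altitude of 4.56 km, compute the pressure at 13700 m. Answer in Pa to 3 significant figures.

P ≈ 236 Pa

Scale height: H = RT/g = 190 × 222 / 3.72 = 11339 m.
Between two levels, P₂ = P₁ exp(−Δz/H) with Δz = z₂ − z₁.
Δz = 13700 − 4560.0 = 9140.0 m; Δz/H = 9140.0/11339 = 0.80607.
P₂ = 527.5 × exp(−0.80607) = 527.5 × 0.44661 = 235.59 Pa.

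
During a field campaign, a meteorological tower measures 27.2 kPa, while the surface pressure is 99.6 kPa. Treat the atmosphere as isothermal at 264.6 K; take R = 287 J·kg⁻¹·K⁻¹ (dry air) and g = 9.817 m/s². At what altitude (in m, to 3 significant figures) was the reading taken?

Scale height: H = RT/g = 287 × 264.6 / 9.817 = 7735.6 m.
Invert the barometric formula: z = H ln(P₀/P).
P₀/P = 99.6/27.2 = 3.6618; ln(3.6618) = 1.2980.
z = 7735.6 × 1.2980 = 10041 m.

z ≈ 10000 m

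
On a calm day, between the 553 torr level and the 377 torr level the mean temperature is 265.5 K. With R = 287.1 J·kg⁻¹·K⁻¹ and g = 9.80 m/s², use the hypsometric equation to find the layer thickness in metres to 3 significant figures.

Δz ≈ 2980 m

Hypsometric equation: Δz = (R T̄/g) ln(P₁/P₂).
R T̄/g = 287.1 × 265.5 / 9.80 = 7778.1 m.
ln(553/377) = ln(1.4668) = 0.38308.
Δz = 7778.1 × 0.38308 = 2979.6 m.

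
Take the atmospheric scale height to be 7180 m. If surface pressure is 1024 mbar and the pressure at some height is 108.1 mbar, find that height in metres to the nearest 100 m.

z ≈ 16100 m

Invert the barometric formula: z = H ln(P₀/P).
P₀/P = 1024/108.1 = 9.4727; ln(9.4727) = 2.2484.
z = 7180.0 × 2.2484 = 16144 m.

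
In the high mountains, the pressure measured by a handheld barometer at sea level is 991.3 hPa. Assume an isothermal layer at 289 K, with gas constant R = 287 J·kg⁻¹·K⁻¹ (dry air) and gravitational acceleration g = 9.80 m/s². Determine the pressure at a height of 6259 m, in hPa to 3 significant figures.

Scale height: H = RT/g = 287 × 289 / 9.80 = 8463.6 m.
Barometric formula: P = P₀ exp(−z/H).
z/H = 6259.0/8463.6 = 0.73952; exp(−0.73952) = 0.47734.
P = 991.3 × 0.47734 = 473.19 hPa.

P ≈ 473 hPa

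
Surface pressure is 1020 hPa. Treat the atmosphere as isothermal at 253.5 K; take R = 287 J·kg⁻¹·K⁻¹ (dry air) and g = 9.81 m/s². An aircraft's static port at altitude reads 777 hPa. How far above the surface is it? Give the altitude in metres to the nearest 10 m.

z ≈ 2020 m

Scale height: H = RT/g = 287 × 253.5 / 9.81 = 7416.4 m.
Invert the barometric formula: z = H ln(P₀/P).
P₀/P = 1020/777 = 1.3127; ln(1.3127) = 0.27209.
z = 7416.4 × 0.27209 = 2017.9 m.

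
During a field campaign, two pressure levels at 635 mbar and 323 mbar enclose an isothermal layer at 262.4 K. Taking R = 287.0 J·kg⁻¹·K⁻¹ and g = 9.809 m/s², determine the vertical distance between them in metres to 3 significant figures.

Δz ≈ 5190 m

Hypsometric equation: Δz = (R T̄/g) ln(P₁/P₂).
R T̄/g = 287.0 × 262.4 / 9.809 = 7677.5 m.
ln(635/323) = ln(1.9659) = 0.67595.
Δz = 7677.5 × 0.67595 = 5189.6 m.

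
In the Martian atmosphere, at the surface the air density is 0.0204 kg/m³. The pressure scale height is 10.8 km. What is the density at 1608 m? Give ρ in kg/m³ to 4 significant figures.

ρ ≈ 0.01758 kg/m³

In an isothermal atmosphere, density decays like pressure: ρ = ρ₀ exp(−z/H).
z/H = 1608.0/10800 = 0.14889; exp(−0.14889) = 0.86166.
ρ = 0.0204 × 0.86166 = 0.017578 kg/m³.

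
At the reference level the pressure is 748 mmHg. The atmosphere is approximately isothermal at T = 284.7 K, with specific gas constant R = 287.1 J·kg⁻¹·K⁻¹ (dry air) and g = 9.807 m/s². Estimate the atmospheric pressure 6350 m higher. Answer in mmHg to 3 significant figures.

Scale height: H = RT/g = 287.1 × 284.7 / 9.807 = 8334.6 m.
Barometric formula: P = P₀ exp(−z/H).
z/H = 6350.0/8334.6 = 0.76188; exp(−0.76188) = 0.46679.
P = 748 × 0.46679 = 349.16 mmHg.

P ≈ 349 mmHg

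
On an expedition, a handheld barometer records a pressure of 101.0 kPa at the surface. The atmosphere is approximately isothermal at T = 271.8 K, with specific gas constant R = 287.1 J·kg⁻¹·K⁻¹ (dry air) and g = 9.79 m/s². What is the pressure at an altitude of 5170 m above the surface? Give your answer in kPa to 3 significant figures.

P ≈ 52.8 kPa

Scale height: H = RT/g = 287.1 × 271.8 / 9.79 = 7970.8 m.
Barometric formula: P = P₀ exp(−z/H).
z/H = 5170.0/7970.8 = 0.64862; exp(−0.64862) = 0.52277.
P = 101.0 × 0.52277 = 52.800 kPa.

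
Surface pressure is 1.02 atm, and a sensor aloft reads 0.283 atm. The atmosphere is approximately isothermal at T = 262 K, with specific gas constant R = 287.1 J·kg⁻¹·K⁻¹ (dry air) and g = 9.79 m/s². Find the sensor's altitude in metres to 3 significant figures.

z ≈ 9850 m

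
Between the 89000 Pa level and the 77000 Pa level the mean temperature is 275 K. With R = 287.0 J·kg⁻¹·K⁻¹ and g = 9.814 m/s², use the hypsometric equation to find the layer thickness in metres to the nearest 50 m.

Hypsometric equation: Δz = (R T̄/g) ln(P₁/P₂).
R T̄/g = 287.0 × 275 / 9.814 = 8042.1 m.
ln(89000/77000) = ln(1.1558) = 0.14479.
Δz = 8042.1 × 0.14479 = 1164.4 m.

Δz ≈ 1150 m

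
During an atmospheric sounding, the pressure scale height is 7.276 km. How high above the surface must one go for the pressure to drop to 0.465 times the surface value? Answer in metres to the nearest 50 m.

z ≈ 5550 m

Set P/P₀ = exp(−z/H) = 0.465, so z = −H ln(0.465).
−ln(0.465) = 0.76572; z = 7276.0 × 0.76572 = 5571.4 m.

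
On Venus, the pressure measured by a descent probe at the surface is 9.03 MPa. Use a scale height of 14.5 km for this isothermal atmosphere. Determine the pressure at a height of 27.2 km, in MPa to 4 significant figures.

P ≈ 1.384 MPa

Barometric formula: P = P₀ exp(−z/H).
z/H = 27200/14500 = 1.8759; exp(−1.8759) = 0.15322.
P = 9.03 × 0.15322 = 1.3836 MPa.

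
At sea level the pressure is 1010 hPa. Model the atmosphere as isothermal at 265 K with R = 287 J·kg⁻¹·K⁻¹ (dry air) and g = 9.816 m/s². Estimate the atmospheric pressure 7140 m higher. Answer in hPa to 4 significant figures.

P ≈ 401.9 hPa

Scale height: H = RT/g = 287 × 265 / 9.816 = 7748.1 m.
Barometric formula: P = P₀ exp(−z/H).
z/H = 7140.0/7748.1 = 0.92152; exp(−0.92152) = 0.39791.
P = 1010 × 0.39791 = 401.89 hPa.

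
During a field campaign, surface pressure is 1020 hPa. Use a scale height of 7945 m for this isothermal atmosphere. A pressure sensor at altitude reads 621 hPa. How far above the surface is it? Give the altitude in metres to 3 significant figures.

Invert the barometric formula: z = H ln(P₀/P).
P₀/P = 1020/621 = 1.6425; ln(1.6425) = 0.49622.
z = 7945.0 × 0.49622 = 3942.5 m.

z ≈ 3940 m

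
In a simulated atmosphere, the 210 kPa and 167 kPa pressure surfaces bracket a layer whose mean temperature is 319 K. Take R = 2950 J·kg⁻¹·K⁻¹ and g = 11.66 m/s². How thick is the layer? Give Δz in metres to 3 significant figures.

Δz ≈ 18500 m

Hypsometric equation: Δz = (R T̄/g) ln(P₁/P₂).
R T̄/g = 2950 × 319 / 11.66 = 80708 m.
ln(210/167) = ln(1.2575) = 0.22913.
Δz = 80708 × 0.22913 = 18493 m.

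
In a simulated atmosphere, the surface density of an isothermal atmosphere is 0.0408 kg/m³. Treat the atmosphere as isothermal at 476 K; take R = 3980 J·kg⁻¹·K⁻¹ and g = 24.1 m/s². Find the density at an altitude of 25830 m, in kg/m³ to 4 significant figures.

ρ ≈ 0.02937 kg/m³

Scale height: H = RT/g = 3980 × 476 / 24.1 = 78609 m.
In an isothermal atmosphere, density decays like pressure: ρ = ρ₀ exp(−z/H).
z/H = 25830/78609 = 0.32859; exp(−0.32859) = 0.71994.
ρ = 0.0408 × 0.71994 = 0.029374 kg/m³.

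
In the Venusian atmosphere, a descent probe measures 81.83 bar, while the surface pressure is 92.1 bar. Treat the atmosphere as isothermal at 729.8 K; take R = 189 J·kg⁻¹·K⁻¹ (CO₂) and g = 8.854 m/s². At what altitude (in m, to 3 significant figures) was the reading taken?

Scale height: H = RT/g = 189 × 729.8 / 8.854 = 15579 m.
Invert the barometric formula: z = H ln(P₀/P).
P₀/P = 92.1/81.83 = 1.1255; ln(1.1255) = 0.11823.
z = 15579 × 0.11823 = 1841.9 m.

z ≈ 1840 m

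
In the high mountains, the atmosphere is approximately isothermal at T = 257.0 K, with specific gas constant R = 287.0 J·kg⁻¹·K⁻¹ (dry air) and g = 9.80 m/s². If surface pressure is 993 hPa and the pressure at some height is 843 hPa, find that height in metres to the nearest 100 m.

z ≈ 1200 m

Scale height: H = RT/g = 287.0 × 257.0 / 9.80 = 7526.4 m.
Invert the barometric formula: z = H ln(P₀/P).
P₀/P = 993/843 = 1.1779; ln(1.1779) = 0.16373.
z = 7526.4 × 0.16373 = 1232.3 m.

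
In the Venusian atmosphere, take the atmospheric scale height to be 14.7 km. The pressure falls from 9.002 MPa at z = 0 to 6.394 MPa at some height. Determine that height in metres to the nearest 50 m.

Invert the barometric formula: z = H ln(P₀/P).
P₀/P = 9.002/6.394 = 1.4079; ln(1.4079) = 0.34210.
z = 14700 × 0.34210 = 5028.9 m.

z ≈ 5050 m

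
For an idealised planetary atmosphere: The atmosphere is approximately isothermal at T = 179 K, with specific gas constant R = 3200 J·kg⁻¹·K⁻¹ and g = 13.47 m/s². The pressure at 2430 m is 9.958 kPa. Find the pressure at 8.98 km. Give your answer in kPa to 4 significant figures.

P ≈ 8.536 kPa

Scale height: H = RT/g = 3200 × 179 / 13.47 = 42524 m.
Between two levels, P₂ = P₁ exp(−Δz/H) with Δz = z₂ − z₁.
Δz = 8980.0 − 2430.0 = 6550.0 m; Δz/H = 6550.0/42524 = 0.15403.
P₂ = 9.958 × exp(−0.15403) = 9.958 × 0.85725 = 8.5365 kPa.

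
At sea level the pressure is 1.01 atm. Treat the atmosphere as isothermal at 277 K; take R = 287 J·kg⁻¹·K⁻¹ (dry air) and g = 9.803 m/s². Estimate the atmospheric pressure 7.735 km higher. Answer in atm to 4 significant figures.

Scale height: H = RT/g = 287 × 277 / 9.803 = 8109.7 m.
Barometric formula: P = P₀ exp(−z/H).
z/H = 7735.0/8109.7 = 0.95380; exp(−0.95380) = 0.38527.
P = 1.01 × 0.38527 = 0.38912 atm.

P ≈ 0.3891 atm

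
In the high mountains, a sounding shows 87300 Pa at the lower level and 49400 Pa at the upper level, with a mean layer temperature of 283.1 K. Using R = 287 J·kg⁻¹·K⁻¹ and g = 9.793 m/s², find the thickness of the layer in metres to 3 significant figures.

Δz ≈ 4720 m

Hypsometric equation: Δz = (R T̄/g) ln(P₁/P₂).
R T̄/g = 287 × 283.1 / 9.793 = 8296.7 m.
ln(87300/49400) = ln(1.7672) = 0.56940.
Δz = 8296.7 × 0.56940 = 4724.1 m.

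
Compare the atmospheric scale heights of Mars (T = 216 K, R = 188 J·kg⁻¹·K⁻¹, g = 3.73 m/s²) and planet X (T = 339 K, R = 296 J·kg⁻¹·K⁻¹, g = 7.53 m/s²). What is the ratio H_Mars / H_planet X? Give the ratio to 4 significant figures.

H_Mars/H_planet X ≈ 0.8170

H = RT/g for each body.
H_Mars = 188 × 216 / 3.73 = 10887 m.
H_planet X = 296 × 339 / 7.53 = 13326 m.
H_Mars/H_planet X = 10887/13326 = 0.81697.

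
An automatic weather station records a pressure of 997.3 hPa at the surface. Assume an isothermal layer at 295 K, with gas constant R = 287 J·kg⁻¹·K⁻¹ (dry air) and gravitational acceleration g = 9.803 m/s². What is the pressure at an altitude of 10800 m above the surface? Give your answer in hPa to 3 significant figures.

Scale height: H = RT/g = 287 × 295 / 9.803 = 8636.6 m.
Barometric formula: P = P₀ exp(−z/H).
z/H = 10800/8636.6 = 1.2505; exp(−1.2505) = 0.28636.
P = 997.3 × 0.28636 = 285.59 hPa.

P ≈ 286 hPa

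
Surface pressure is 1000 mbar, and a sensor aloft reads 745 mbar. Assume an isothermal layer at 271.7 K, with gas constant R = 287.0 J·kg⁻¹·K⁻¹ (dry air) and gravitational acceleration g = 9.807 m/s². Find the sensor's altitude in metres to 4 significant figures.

z ≈ 2341 m

Scale height: H = RT/g = 287.0 × 271.7 / 9.807 = 7951.2 m.
Invert the barometric formula: z = H ln(P₀/P).
P₀/P = 1000/745 = 1.3423; ln(1.3423) = 0.29438.
z = 7951.2 × 0.29438 = 2340.7 m.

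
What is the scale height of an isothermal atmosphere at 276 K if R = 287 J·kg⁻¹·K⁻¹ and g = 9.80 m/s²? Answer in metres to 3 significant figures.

H ≈ 8080 m

The scale height of an isothermal atmosphere is H = RT/g.
H = 287 × 276 / 9.80 = 79212/9.80 = 8082.9 m.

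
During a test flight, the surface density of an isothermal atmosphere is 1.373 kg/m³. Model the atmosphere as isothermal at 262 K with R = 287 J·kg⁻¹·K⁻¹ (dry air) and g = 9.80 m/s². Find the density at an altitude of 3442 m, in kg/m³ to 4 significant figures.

ρ ≈ 0.8767 kg/m³

Scale height: H = RT/g = 287 × 262 / 9.80 = 7672.9 m.
In an isothermal atmosphere, density decays like pressure: ρ = ρ₀ exp(−z/H).
z/H = 3442.0/7672.9 = 0.44859; exp(−0.44859) = 0.63853.
ρ = 1.373 × 0.63853 = 0.87670 kg/m³.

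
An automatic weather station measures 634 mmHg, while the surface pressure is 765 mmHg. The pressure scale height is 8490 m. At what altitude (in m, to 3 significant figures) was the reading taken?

Invert the barometric formula: z = H ln(P₀/P).
P₀/P = 765/634 = 1.2066; ln(1.2066) = 0.18781.
z = 8490.0 × 0.18781 = 1594.5 m.

z ≈ 1590 m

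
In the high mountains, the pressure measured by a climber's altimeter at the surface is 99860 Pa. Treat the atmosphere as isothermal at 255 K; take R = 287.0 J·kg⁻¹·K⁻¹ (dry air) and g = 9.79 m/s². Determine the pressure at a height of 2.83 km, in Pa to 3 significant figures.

P ≈ 68400 Pa

Scale height: H = RT/g = 287.0 × 255 / 9.79 = 7475.5 m.
Barometric formula: P = P₀ exp(−z/H).
z/H = 2830.0/7475.5 = 0.37857; exp(−0.37857) = 0.68484.
P = 99860 × 0.68484 = 68388 Pa.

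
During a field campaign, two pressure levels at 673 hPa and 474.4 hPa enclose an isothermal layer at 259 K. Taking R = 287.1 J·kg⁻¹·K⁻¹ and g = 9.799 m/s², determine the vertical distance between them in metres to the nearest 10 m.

Δz ≈ 2650 m

Hypsometric equation: Δz = (R T̄/g) ln(P₁/P₂).
R T̄/g = 287.1 × 259 / 9.799 = 7588.4 m.
ln(673/474.4) = ln(1.4186) = 0.34967.
Δz = 7588.4 × 0.34967 = 2653.4 m.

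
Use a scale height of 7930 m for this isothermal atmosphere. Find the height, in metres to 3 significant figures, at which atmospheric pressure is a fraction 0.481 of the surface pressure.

z ≈ 5800 m

Set P/P₀ = exp(−z/H) = 0.481, so z = −H ln(0.481).
−ln(0.481) = 0.73189; z = 7930.0 × 0.73189 = 5803.9 m.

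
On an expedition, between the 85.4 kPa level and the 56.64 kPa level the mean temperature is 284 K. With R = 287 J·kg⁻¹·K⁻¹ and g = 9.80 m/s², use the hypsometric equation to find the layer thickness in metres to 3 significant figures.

Hypsometric equation: Δz = (R T̄/g) ln(P₁/P₂).
R T̄/g = 287 × 284 / 9.80 = 8317.1 m.
ln(85.4/56.64) = ln(1.5078) = 0.41065.
Δz = 8317.1 × 0.41065 = 3415.4 m.

Δz ≈ 3420 m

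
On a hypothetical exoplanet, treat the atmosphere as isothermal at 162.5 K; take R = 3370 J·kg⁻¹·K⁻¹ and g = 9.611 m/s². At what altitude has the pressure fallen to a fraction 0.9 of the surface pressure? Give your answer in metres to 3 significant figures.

z ≈ 6000 m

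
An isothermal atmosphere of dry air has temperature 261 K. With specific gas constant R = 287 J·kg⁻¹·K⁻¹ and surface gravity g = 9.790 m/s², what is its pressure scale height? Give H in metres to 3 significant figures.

H ≈ 7650 m

The scale height of an isothermal atmosphere is H = RT/g.
H = 287 × 261 / 9.790 = 74907/9.790 = 7651.4 m.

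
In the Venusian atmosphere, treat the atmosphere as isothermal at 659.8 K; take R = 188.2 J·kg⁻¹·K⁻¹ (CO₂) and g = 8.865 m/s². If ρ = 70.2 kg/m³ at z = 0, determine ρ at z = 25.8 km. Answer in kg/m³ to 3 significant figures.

ρ ≈ 11.1 kg/m³

Scale height: H = RT/g = 188.2 × 659.8 / 8.865 = 14007 m.
In an isothermal atmosphere, density decays like pressure: ρ = ρ₀ exp(−z/H).
z/H = 25800/14007 = 1.8419; exp(−1.8419) = 0.15852.
ρ = 70.2 × 0.15852 = 11.128 kg/m³.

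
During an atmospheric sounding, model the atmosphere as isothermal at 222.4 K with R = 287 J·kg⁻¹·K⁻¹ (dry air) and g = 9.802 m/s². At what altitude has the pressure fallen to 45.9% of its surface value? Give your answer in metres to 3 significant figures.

z ≈ 5070 m

Scale height: H = RT/g = 287 × 222.4 / 9.802 = 6511.8 m.
Set P/P₀ = exp(−z/H) = 0.459, so z = −H ln(0.459).
−ln(0.459) = 0.77871; z = 6511.8 × 0.77871 = 5070.8 m.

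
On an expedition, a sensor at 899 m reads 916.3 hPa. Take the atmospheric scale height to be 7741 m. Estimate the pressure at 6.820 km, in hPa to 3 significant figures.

Between two levels, P₂ = P₁ exp(−Δz/H) with Δz = z₂ − z₁.
Δz = 6820.0 − 899.00 = 5921.0 m; Δz/H = 5921.0/7741.0 = 0.76489.
P₂ = 916.3 × exp(−0.76489) = 916.3 × 0.46539 = 426.44 hPa.

P ≈ 426 hPa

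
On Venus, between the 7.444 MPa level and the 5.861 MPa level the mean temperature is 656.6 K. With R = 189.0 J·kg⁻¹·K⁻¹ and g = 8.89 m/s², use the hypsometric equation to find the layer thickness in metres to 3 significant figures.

Δz ≈ 3340 m

Hypsometric equation: Δz = (R T̄/g) ln(P₁/P₂).
R T̄/g = 189.0 × 656.6 / 8.89 = 13959 m.
ln(7.444/5.861) = ln(1.2701) = 0.23910.
Δz = 13959 × 0.23910 = 3337.6 m.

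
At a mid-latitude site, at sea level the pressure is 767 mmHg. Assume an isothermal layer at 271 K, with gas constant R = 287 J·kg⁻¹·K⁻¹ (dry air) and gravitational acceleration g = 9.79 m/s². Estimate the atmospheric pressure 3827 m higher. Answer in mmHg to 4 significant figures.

P ≈ 473.8 mmHg

Scale height: H = RT/g = 287 × 271 / 9.79 = 7944.5 m.
Barometric formula: P = P₀ exp(−z/H).
z/H = 3827.0/7944.5 = 0.48172; exp(−0.48172) = 0.61772.
P = 767 × 0.61772 = 473.79 mmHg.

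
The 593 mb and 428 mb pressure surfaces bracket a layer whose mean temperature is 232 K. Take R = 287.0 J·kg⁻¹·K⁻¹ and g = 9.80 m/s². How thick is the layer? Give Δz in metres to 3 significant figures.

Δz ≈ 2220 m

Hypsometric equation: Δz = (R T̄/g) ln(P₁/P₂).
R T̄/g = 287.0 × 232 / 9.80 = 6794.3 m.
ln(593/428) = ln(1.3855) = 0.32606.
Δz = 6794.3 × 0.32606 = 2215.3 m.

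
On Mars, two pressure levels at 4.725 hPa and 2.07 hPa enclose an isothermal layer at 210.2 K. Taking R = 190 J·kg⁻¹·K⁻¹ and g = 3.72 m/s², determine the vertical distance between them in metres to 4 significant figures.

Δz ≈ 8861 m

Hypsometric equation: Δz = (R T̄/g) ln(P₁/P₂).
R T̄/g = 190 × 210.2 / 3.72 = 10736 m.
ln(4.725/2.07) = ln(2.2826) = 0.82532.
Δz = 10736 × 0.82532 = 8860.6 m.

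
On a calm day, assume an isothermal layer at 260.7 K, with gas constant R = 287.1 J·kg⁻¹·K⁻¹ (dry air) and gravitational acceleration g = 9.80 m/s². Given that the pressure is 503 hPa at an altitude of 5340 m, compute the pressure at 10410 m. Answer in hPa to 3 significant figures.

Scale height: H = RT/g = 287.1 × 260.7 / 9.80 = 7637.4 m.
Between two levels, P₂ = P₁ exp(−Δz/H) with Δz = z₂ − z₁.
Δz = 10410 − 5340.0 = 5070.0 m; Δz/H = 5070.0/7637.4 = 0.66384.
P₂ = 503 × exp(−0.66384) = 503 × 0.51487 = 258.98 hPa.

P ≈ 259 hPa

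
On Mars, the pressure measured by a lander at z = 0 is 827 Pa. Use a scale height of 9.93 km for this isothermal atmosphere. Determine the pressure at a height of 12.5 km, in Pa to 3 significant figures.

P ≈ 235 Pa

Barometric formula: P = P₀ exp(−z/H).
z/H = 12500/9930.0 = 1.2588; exp(−1.2588) = 0.28399.
P = 827 × 0.28399 = 234.86 Pa.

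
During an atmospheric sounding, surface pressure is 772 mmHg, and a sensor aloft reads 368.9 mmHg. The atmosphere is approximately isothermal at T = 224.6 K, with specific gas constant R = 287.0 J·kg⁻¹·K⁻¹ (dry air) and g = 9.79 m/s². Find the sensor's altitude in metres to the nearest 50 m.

z ≈ 4850 m

Scale height: H = RT/g = 287.0 × 224.6 / 9.79 = 6584.3 m.
Invert the barometric formula: z = H ln(P₀/P).
P₀/P = 772/368.9 = 2.0927; ln(2.0927) = 0.73846.
z = 6584.3 × 0.73846 = 4862.2 m.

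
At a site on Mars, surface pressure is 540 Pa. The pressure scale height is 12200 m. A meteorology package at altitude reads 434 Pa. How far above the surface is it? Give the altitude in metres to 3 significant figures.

Invert the barometric formula: z = H ln(P₀/P).
P₀/P = 540/434 = 1.2442; ln(1.2442) = 0.21849.
z = 12200 × 0.21849 = 2665.6 m.

z ≈ 2670 m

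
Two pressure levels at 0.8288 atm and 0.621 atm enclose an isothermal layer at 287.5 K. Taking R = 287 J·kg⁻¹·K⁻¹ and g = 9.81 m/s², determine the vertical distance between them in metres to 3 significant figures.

Δz ≈ 2430 m

Hypsometric equation: Δz = (R T̄/g) ln(P₁/P₂).
R T̄/g = 287 × 287.5 / 9.81 = 8411.1 m.
ln(0.8288/0.621) = ln(1.3346) = 0.28863.
Δz = 8411.1 × 0.28863 = 2427.7 m.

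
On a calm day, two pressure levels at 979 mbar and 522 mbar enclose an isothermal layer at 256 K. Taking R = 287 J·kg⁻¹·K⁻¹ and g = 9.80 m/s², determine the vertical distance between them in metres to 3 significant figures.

Δz ≈ 4710 m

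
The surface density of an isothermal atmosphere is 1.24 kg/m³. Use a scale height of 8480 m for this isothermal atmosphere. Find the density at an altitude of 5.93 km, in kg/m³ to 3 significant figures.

ρ ≈ 0.616 kg/m³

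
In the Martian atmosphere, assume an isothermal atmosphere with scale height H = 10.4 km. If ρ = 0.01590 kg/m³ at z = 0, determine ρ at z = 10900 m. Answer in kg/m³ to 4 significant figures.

In an isothermal atmosphere, density decays like pressure: ρ = ρ₀ exp(−z/H).
z/H = 10900/10400 = 1.0481; exp(−1.0481) = 0.35060.
ρ = 0.01590 × 0.35060 = 0.0055745 kg/m³.

ρ ≈ 0.005575 kg/m³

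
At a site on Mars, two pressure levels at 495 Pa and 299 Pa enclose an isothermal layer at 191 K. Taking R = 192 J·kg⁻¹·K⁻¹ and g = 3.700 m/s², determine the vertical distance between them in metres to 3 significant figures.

Δz ≈ 5000 m

Hypsometric equation: Δz = (R T̄/g) ln(P₁/P₂).
R T̄/g = 192 × 191 / 3.700 = 9911.4 m.
ln(495/299) = ln(1.6555) = 0.50410.
Δz = 9911.4 × 0.50410 = 4996.3 m.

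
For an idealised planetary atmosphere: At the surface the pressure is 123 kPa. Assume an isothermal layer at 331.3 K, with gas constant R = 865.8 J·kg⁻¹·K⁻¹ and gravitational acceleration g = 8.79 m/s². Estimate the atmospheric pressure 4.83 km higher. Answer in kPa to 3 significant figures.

Scale height: H = RT/g = 865.8 × 331.3 / 8.79 = 32632 m.
Barometric formula: P = P₀ exp(−z/H).
z/H = 4830.0/32632 = 0.14801; exp(−0.14801) = 0.86242.
P = 123 × 0.86242 = 106.08 kPa.

P ≈ 106 kPa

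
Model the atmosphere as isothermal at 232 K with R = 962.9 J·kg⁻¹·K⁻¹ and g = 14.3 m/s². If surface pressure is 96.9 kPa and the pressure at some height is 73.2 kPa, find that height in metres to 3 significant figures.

z ≈ 4380 m

Scale height: H = RT/g = 962.9 × 232 / 14.3 = 15622 m.
Invert the barometric formula: z = H ln(P₀/P).
P₀/P = 96.9/73.2 = 1.3238; ln(1.3238) = 0.28051.
z = 15622 × 0.28051 = 4382.1 m.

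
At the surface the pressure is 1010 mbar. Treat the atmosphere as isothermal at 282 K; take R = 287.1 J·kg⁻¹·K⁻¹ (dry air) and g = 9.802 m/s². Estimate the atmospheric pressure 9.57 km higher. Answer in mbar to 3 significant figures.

Scale height: H = RT/g = 287.1 × 282 / 9.802 = 8259.8 m.
Barometric formula: P = P₀ exp(−z/H).
z/H = 9570.0/8259.8 = 1.1586; exp(−1.1586) = 0.31393.
P = 1010 × 0.31393 = 317.07 mbar.

P ≈ 317 mbar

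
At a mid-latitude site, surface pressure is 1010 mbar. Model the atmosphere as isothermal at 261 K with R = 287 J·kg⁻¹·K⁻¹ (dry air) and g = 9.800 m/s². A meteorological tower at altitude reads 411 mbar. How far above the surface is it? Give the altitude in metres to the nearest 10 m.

z ≈ 6870 m

Scale height: H = RT/g = 287 × 261 / 9.800 = 7643.6 m.
Invert the barometric formula: z = H ln(P₀/P).
P₀/P = 1010/411 = 2.4574; ln(2.4574) = 0.89910.
z = 7643.6 × 0.89910 = 6872.4 m.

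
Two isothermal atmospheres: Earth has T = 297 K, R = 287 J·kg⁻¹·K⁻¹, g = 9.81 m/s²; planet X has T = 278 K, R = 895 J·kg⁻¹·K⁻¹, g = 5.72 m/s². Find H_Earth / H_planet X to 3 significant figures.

H = RT/g for each body.
H_Earth = 287 × 297 / 9.81 = 8689.0 m.
H_planet X = 895 × 278 / 5.72 = 43498 m.
H_Earth/H_planet X = 8689.0/43498 = 0.19976.

H_Earth/H_planet X ≈ 0.200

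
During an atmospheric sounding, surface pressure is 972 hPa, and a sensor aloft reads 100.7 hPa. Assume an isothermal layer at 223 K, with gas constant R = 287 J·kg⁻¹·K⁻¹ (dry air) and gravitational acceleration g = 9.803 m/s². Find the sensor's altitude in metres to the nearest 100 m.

Scale height: H = RT/g = 287 × 223 / 9.803 = 6528.7 m.
Invert the barometric formula: z = H ln(P₀/P).
P₀/P = 972/100.7 = 9.6524; ln(9.6524) = 2.2672.
z = 6528.7 × 2.2672 = 14802 m.

z ≈ 14800 m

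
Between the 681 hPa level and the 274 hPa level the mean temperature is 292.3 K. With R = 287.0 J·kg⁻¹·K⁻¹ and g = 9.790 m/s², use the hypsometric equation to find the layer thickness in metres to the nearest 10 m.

Δz ≈ 7800 m

Hypsometric equation: Δz = (R T̄/g) ln(P₁/P₂).
R T̄/g = 287.0 × 292.3 / 9.790 = 8569.0 m.
ln(681/274) = ln(2.4854) = 0.91043.
Δz = 8569.0 × 0.91043 = 7801.5 m.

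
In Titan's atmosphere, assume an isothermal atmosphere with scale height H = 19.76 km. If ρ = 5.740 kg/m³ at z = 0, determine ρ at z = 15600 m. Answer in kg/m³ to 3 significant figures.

ρ ≈ 2.61 kg/m³

In an isothermal atmosphere, density decays like pressure: ρ = ρ₀ exp(−z/H).
z/H = 15600/19760 = 0.78947; exp(−0.78947) = 0.45409.
ρ = 5.740 × 0.45409 = 2.6065 kg/m³.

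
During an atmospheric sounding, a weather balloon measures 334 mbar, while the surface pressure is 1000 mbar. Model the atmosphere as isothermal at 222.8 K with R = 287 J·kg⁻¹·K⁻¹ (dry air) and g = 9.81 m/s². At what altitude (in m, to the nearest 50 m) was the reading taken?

z ≈ 7150 m

Scale height: H = RT/g = 287 × 222.8 / 9.81 = 6518.2 m.
Invert the barometric formula: z = H ln(P₀/P).
P₀/P = 1000/334 = 2.9940; ln(2.9940) = 1.0966.
z = 6518.2 × 1.0966 = 7147.9 m.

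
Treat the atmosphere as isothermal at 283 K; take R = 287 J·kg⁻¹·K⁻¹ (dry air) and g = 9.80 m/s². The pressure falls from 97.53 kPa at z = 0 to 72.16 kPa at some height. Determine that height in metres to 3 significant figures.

z ≈ 2500 m

Scale height: H = RT/g = 287 × 283 / 9.80 = 8287.9 m.
Invert the barometric formula: z = H ln(P₀/P).
P₀/P = 97.53/72.16 = 1.3516; ln(1.3516) = 0.30129.
z = 8287.9 × 0.30129 = 2497.1 m.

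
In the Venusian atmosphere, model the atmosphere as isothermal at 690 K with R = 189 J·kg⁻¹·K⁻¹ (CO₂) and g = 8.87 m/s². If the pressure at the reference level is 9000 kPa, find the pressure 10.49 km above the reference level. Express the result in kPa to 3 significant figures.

Scale height: H = RT/g = 189 × 690 / 8.87 = 14702 m.
Barometric formula: P = P₀ exp(−z/H).
z/H = 10490/14702 = 0.71351; exp(−0.71351) = 0.48992.
P = 9000 × 0.48992 = 4409.3 kPa.

P ≈ 4410 kPa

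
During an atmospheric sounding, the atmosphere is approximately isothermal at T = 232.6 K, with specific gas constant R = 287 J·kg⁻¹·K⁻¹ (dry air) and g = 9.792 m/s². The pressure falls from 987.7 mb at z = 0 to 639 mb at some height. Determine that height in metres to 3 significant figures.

z ≈ 2970 m

Scale height: H = RT/g = 287 × 232.6 / 9.792 = 6817.4 m.
Invert the barometric formula: z = H ln(P₀/P).
P₀/P = 987.7/639 = 1.5457; ln(1.5457) = 0.43548.
z = 6817.4 × 0.43548 = 2968.8 m.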